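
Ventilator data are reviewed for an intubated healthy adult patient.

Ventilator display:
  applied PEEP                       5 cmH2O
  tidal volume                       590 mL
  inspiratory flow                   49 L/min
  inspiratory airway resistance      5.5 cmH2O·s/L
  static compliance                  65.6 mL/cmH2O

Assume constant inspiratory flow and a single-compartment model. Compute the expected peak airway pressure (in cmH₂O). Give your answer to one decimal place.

18.5

Flow: 49 L/min ÷ 60 = 0.8167 L/s.
Equation of motion (constant flow): PIP = Vt/C + R·V̇ + PEEP.
PIP = 590/65.6 + 5.5×0.8167 + 5 = 8.994 + 4.492 + 5 = 18.486 cmH2O.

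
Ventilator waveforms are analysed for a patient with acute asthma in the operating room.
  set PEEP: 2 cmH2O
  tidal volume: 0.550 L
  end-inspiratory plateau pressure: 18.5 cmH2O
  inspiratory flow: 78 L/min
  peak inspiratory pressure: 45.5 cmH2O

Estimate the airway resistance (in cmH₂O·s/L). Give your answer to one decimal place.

20.8

Flow: 78 L/min ÷ 60 = 1.3 L/s.
Raw = (PIP − Pplat) / flow = (45.5 − 18.5) / 1.3 = 27.0 / 1.3 = 20.769 cmH2O·s/L.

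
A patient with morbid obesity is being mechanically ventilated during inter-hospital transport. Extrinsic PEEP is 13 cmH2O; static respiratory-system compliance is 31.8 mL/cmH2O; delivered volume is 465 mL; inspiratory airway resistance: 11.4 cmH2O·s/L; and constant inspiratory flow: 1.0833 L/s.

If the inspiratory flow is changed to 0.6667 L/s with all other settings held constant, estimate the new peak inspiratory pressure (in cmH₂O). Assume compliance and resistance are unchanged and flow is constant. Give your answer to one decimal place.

35.2

PIP = Vt/C + R·V̇ + PEEP (constant-flow equation of motion).
Only the resistive term changes: ΔPIP = R × ΔV̇ = 11.4 × (0.6667 − 1.0833) = 11.4 × -0.4166 = -4.749 cmH2O.
Original PIP = 465/31.8 + 11.4×1.0833 + 13 = 39.972 cmH2O; new PIP = 39.972 + (-4.749) = 35.223 cmH2O.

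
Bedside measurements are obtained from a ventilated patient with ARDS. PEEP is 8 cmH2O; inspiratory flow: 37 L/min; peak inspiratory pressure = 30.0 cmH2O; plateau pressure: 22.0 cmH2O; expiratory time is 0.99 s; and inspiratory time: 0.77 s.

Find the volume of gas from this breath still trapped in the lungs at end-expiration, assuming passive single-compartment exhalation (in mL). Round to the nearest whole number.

50

Flow: 37 L/min ÷ 60 = 0.6167 L/s.
Vt = flow × Ti = 0.6167 L/s × 0.77 s × 1000 mL/L = 474.86 mL.
R = (PIP − Pplat)/V̇ = (30.0 − 22.0) / 0.6167 = 8.0/0.6167 = 12.972 cmH2O·s/L.
C = Vt/(Pplat − PEEP) = 474.86 / (22.0 − 8) = 474.86/14.0 = 33.919 mL/cmH2O.
τ = R × C = 12.972 × 0.03392 L/cmH2O = 0.44 s.
Fraction remaining = e^(−Te/τ) = e^(−0.99/0.44) = 0.1054.
Trapped volume = 474.86 × 0.1054 = 50.05 mL.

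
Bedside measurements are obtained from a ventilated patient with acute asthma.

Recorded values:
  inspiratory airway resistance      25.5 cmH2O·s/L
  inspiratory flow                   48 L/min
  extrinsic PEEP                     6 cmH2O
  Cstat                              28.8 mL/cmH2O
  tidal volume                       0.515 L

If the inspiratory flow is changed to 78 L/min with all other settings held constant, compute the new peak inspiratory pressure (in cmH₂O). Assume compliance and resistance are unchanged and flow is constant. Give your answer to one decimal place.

57.0

Flow: 48 L/min ÷ 60 = 0.8 L/s.
New flow: 78 L/min ÷ 60 = 1.3 L/s.
PIP = Vt/C + R·V̇ + PEEP (constant-flow equation of motion).
Only the resistive term changes: ΔPIP = R × ΔV̇ = 25.5 × (1.3 − 0.8) = 25.5 × 0.5 = 12.75 cmH2O.
Original PIP = 515/28.8 + 25.5×0.8 + 6 = 44.282 cmH2O; new PIP = 44.282 + (12.75) = 57.032 cmH2O.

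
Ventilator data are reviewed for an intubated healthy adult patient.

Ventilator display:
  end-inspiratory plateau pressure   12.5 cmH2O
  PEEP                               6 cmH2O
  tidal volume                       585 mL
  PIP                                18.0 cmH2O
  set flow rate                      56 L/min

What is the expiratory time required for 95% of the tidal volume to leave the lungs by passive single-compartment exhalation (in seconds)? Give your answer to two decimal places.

Flow: 56 L/min ÷ 60 = 0.9333 L/s.
R = (PIP − Pplat)/V̇ = (18.0 − 12.5) / 0.9333 = 5.5/0.9333 = 5.893 cmH2O·s/L.
C = Vt/(Pplat − PEEP) = 585.0 / (12.5 − 6) = 585.0/6.5 = 90.0 mL/cmH2O.
τ = R × C = 5.893 × 0.09 L/cmH2O = 0.5304 s.
t = −τ·ln(1 − 0.95) = −0.5304·ln(0.05) = 1.589 s.

1.59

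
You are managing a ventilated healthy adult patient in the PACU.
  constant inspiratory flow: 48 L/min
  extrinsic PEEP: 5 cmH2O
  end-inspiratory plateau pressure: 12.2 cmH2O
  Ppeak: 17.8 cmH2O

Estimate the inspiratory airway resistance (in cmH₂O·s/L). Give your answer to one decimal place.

Flow: 48 L/min ÷ 60 = 0.8 L/s.
Raw = (PIP − Pplat) / flow = (17.8 − 12.2) / 0.8 = 5.6 / 0.8 = 7.0 cmH2O·s/L.

7.0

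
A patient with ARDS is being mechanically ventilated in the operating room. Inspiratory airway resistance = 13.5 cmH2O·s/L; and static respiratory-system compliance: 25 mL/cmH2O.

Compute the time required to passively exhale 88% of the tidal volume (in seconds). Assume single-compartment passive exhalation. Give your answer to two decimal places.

0.72

τ = R × C = 13.5 × 25 mL/cmH2O = 13.5 × 0.025 L/cmH2O = 0.3375 s.
Exhaled fraction f = 1 − e^(−t/τ) → t = −τ·ln(1 − f) = −0.3375·ln(0.12) = 0.7156 s.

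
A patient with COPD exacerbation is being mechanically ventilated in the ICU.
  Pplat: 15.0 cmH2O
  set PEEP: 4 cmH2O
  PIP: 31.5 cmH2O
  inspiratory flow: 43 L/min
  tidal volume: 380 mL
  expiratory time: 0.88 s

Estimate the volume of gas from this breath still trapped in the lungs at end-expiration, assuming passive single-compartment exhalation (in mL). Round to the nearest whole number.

Flow: 43 L/min ÷ 60 = 0.7167 L/s.
R = (PIP − Pplat)/V̇ = (31.5 − 15.0) / 0.7167 = 16.5/0.7167 = 23.022 cmH2O·s/L.
C = Vt/(Pplat − PEEP) = 380.0 / (15.0 − 4) = 380.0/11.0 = 34.545 mL/cmH2O.
τ = R × C = 23.022 × 0.03455 L/cmH2O = 0.7954 s.
Fraction remaining = e^(−Te/τ) = e^(−0.88/0.7954) = 0.3308.
Trapped volume = 380.0 × 0.3308 = 125.7 mL.

126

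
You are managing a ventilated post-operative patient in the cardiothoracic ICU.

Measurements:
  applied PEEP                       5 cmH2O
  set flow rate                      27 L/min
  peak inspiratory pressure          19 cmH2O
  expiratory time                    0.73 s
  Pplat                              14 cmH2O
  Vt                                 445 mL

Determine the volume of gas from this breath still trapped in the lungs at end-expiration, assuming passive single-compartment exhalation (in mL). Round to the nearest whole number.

118

Flow: 27 L/min ÷ 60 = 0.45 L/s.
R = (PIP − Pplat)/V̇ = (19 − 14) / 0.45 = 5.0/0.45 = 11.111 cmH2O·s/L.
C = Vt/(Pplat − PEEP) = 445.0 / (14 − 5) = 445.0/9.0 = 49.444 mL/cmH2O.
τ = R × C = 11.111 × 0.04944 L/cmH2O = 0.5493 s.
Fraction remaining = e^(−Te/τ) = e^(−0.73/0.5493) = 0.2648.
Trapped volume = 445.0 × 0.2648 = 117.84 mL.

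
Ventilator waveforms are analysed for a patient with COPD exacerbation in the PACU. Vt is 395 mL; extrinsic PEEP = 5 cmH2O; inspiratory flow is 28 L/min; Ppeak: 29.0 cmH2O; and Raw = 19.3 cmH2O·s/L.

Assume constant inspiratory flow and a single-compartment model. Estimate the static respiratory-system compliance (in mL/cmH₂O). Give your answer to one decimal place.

26.3

Flow: 28 L/min ÷ 60 = 0.4667 L/s.
Equation of motion (constant flow): PIP = Vt/C + R·V̇ + PEEP.
Vt/C = PIP − R·V̇ − PEEP = 29.0 − 19.3×0.4667 − 5 = 29.0 − 9.007 − 5 = 14.993 cmH2O.
C = Vt / 14.993 = 395 / 14.993 = 26.346 mL/cmH2O.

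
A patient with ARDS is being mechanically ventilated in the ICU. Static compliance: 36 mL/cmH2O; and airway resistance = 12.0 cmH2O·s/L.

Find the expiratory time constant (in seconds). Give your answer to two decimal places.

τ = R × C = 12.0 × 36 mL/cmH2O = 12.0 × 0.036 L/cmH2O = 0.432 s.

0.43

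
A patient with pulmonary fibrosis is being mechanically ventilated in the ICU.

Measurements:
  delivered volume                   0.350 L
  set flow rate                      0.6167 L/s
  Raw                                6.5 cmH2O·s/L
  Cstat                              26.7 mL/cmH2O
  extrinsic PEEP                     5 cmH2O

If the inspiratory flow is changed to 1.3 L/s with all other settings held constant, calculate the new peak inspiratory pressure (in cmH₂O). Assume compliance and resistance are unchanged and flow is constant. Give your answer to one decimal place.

PIP = Vt/C + R·V̇ + PEEP (constant-flow equation of motion).
Only the resistive term changes: ΔPIP = R × ΔV̇ = 6.5 × (1.3 − 0.6167) = 6.5 × 0.6833 = 4.441 cmH2O.
Original PIP = 350/26.7 + 6.5×0.6167 + 5 = 22.117 cmH2O; new PIP = 22.117 + (4.441) = 26.558 cmH2O.

26.6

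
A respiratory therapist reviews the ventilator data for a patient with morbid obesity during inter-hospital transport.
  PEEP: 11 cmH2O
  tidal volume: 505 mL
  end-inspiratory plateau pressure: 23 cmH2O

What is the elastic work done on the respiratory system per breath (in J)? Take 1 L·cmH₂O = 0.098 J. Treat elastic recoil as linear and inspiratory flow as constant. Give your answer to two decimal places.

0.30

Elastic work ≈ ½ × (Pplat − PEEP) × Vt = 0.5 × (23 − 11) × 0.505 L = 0.5 × 12.0 × 0.505 = 3.03 L·cmH2O.
× 0.098 J/(L·cmH2O) → 0.2969 J.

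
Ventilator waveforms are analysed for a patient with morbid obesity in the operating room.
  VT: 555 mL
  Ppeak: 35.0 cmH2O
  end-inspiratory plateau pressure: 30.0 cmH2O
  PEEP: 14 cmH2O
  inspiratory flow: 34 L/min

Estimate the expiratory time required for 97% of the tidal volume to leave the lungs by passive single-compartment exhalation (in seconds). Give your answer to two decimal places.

Flow: 34 L/min ÷ 60 = 0.5667 L/s.
R = (PIP − Pplat)/V̇ = (35.0 − 30.0) / 0.5667 = 5.0/0.5667 = 8.823 cmH2O·s/L.
C = Vt/(Pplat − PEEP) = 555.0 / (30.0 − 14) = 555.0/16.0 = 34.688 mL/cmH2O.
τ = R × C = 8.823 × 0.03469 L/cmH2O = 0.3061 s.
t = −τ·ln(1 − 0.97) = −0.3061·ln(0.03) = 1.073 s.

1.07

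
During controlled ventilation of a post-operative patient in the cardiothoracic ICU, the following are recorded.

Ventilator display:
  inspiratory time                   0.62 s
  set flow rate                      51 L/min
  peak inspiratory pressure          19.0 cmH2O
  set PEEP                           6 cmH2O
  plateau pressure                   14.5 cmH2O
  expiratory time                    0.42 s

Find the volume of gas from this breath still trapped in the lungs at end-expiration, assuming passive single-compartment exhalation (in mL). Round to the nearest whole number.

147

Flow: 51 L/min ÷ 60 = 0.85 L/s.
Vt = flow × Ti = 0.85 L/s × 0.62 s × 1000 mL/L = 527.0 mL.
R = (PIP − Pplat)/V̇ = (19.0 − 14.5) / 0.85 = 4.5/0.85 = 5.294 cmH2O·s/L.
C = Vt/(Pplat − PEEP) = 527.0 / (14.5 − 6) = 527.0/8.5 = 62.0 mL/cmH2O.
τ = R × C = 5.294 × 0.062 L/cmH2O = 0.3282 s.
Fraction remaining = e^(−Te/τ) = e^(−0.42/0.3282) = 0.2781.
Trapped volume = 527.0 × 0.2781 = 146.56 mL.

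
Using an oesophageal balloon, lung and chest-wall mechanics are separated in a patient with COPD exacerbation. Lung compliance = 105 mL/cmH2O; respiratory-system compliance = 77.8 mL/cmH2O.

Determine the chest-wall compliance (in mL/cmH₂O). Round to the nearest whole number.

300

1/Ccw = 1/Crs − 1/CL.
1/Ccw = 1/77.8 − 1/105 = 0.00333.
Ccw = 300.3 mL/cmH2O.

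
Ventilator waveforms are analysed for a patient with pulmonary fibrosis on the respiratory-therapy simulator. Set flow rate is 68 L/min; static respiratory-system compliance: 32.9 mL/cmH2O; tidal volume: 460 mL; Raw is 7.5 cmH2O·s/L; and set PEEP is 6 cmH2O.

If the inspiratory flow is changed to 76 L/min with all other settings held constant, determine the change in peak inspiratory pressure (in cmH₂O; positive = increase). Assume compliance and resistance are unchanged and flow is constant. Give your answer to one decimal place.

1.0

Flow: 68 L/min ÷ 60 = 1.1333 L/s.
New flow: 76 L/min ÷ 60 = 1.2667 L/s.
PIP = Vt/C + R·V̇ + PEEP (constant-flow equation of motion).
Only the resistive term changes: ΔPIP = R × ΔV̇ = 7.5 × (1.2667 − 1.1333) = 7.5 × 0.1334 = 1.001 cmH2O.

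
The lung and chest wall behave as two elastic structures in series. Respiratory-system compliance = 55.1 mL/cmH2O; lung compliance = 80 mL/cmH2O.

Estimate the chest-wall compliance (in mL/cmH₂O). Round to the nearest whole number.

1/Ccw = 1/Crs − 1/CL.
1/Ccw = 1/55.1 − 1/80 = 0.005649.
Ccw = 177.02 mL/cmH2O.

177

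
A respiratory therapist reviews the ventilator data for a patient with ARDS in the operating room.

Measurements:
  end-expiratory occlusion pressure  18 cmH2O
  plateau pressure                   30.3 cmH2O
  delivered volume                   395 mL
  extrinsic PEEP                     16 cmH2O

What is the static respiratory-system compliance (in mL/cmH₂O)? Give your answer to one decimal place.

32.1

End-expiratory occlusion gives total PEEP = 18 cmH2O (intrinsic PEEP = 18 − 16 = 2). Use total PEEP for the elastic gradient.
Cstat = Vt / (Pplat − PEEPtotal) = 395 / (30.3 − 18) = 395 / 12.3 = 32.114 mL/cmH2O.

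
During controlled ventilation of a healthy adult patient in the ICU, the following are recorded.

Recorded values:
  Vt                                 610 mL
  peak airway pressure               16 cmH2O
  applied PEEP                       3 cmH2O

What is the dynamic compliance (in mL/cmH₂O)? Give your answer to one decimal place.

46.9

Dynamic compliance = Vt / (PIP − PEEP) = 610 / (16 − 3) = 610 / 13.0 = 46.923 mL/cmH2O.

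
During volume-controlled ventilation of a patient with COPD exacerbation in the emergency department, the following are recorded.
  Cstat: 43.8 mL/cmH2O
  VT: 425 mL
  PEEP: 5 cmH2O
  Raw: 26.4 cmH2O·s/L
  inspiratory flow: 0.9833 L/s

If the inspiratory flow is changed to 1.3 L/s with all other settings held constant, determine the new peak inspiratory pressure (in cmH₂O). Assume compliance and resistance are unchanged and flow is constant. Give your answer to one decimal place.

PIP = Vt/C + R·V̇ + PEEP (constant-flow equation of motion).
Only the resistive term changes: ΔPIP = R × ΔV̇ = 26.4 × (1.3 − 0.9833) = 26.4 × 0.3167 = 8.361 cmH2O.
Original PIP = 425/43.8 + 26.4×0.9833 + 5 = 40.662 cmH2O; new PIP = 40.662 + (8.361) = 49.023 cmH2O.

49.0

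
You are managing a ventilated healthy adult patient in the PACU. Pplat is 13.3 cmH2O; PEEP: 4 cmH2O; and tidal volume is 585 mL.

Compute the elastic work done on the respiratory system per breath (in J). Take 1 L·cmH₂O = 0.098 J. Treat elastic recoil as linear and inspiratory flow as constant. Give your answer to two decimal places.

0.27

Elastic work ≈ ½ × (Pplat − PEEP) × Vt = 0.5 × (13.3 − 4) × 0.585 L = 0.5 × 9.3 × 0.585 = 2.72 L·cmH2O.
× 0.098 J/(L·cmH2O) → 0.2666 J.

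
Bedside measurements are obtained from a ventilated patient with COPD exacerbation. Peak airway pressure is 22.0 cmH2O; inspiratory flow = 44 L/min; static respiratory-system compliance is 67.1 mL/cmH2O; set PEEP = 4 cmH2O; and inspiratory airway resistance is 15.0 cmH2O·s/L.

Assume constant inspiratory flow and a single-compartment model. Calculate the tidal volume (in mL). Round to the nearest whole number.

470

Flow: 44 L/min ÷ 60 = 0.7333 L/s.
Equation of motion (constant flow): PIP = Vt/C + R·V̇ + PEEP.
Vt/C = PIP − R·V̇ − PEEP = 22.0 − 11.0 − 4 = 7.0 cmH2O.
Vt = C × 7.0 = 67.1 × 7.0 = 469.7 mL.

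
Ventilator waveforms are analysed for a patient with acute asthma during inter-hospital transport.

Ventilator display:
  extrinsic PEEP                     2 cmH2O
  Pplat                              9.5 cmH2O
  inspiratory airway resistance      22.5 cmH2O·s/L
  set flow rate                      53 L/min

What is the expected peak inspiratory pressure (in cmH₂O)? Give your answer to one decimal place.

Flow: 53 L/min ÷ 60 = 0.8833 L/s.
PIP = Pplat + Raw × flow = 9.5 + 22.5 × 0.8833 = 9.5 + 19.874 = 29.374 cmH2O.

29.4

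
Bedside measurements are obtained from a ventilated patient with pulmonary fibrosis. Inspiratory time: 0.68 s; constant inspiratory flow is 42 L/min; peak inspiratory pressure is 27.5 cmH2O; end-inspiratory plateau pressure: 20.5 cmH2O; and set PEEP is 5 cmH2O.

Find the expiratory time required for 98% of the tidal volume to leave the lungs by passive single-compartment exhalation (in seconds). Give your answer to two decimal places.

Flow: 42 L/min ÷ 60 = 0.7 L/s.
Vt = flow × Ti = 0.7 L/s × 0.68 s × 1000 mL/L = 476.0 mL.
R = (PIP − Pplat)/V̇ = (27.5 − 20.5) / 0.7 = 7.0/0.7 = 10.0 cmH2O·s/L.
C = Vt/(Pplat − PEEP) = 476.0 / (20.5 − 5) = 476.0/15.5 = 30.71 mL/cmH2O.
τ = R × C = 10.0 × 0.03071 L/cmH2O = 0.3071 s.
t = −τ·ln(1 − 0.98) = −0.3071·ln(0.02) = 1.201 s.

1.20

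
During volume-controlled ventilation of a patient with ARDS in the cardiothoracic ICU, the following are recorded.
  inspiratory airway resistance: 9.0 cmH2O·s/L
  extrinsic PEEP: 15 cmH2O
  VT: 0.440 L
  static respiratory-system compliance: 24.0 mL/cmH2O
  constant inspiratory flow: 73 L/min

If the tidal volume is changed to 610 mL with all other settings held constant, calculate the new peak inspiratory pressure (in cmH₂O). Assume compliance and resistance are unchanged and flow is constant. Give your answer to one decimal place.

51.4

Flow: 73 L/min ÷ 60 = 1.2167 L/s.
PIP = Vt/C + R·V̇ + PEEP (constant-flow equation of motion).
Only the elastic term changes: ΔPIP = ΔVt / C = (610 − 440) / 24.0 = 7.083 cmH2O.
Original PIP = 440/24.0 + 9.0×1.2167 + 15 = 44.284 cmH2O; new PIP = 44.284 + (7.083) = 51.367 cmH2O.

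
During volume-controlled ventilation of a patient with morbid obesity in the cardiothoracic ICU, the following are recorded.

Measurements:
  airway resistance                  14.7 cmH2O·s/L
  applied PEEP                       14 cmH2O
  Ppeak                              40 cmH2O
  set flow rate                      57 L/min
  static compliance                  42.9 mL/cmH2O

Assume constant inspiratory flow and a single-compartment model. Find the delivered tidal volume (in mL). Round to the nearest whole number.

Flow: 57 L/min ÷ 60 = 0.95 L/s.
Equation of motion (constant flow): PIP = Vt/C + R·V̇ + PEEP.
Vt/C = PIP − R·V̇ − PEEP = 40 − 13.965 − 14 = 12.035 cmH2O.
Vt = C × 12.035 = 42.9 × 12.035 = 516.3 mL.

516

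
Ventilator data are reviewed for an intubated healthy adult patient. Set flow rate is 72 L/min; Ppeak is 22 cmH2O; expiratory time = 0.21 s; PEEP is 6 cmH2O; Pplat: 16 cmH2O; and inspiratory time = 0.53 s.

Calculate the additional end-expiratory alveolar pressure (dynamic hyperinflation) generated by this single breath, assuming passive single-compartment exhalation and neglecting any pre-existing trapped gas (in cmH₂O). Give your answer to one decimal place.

Flow: 72 L/min ÷ 60 = 1.2 L/s.
Vt = flow × Ti = 1.2 L/s × 0.53 s × 1000 mL/L = 636.0 mL.
R = (PIP − Pplat)/V̇ = (22 − 16) / 1.2 = 6.0/1.2 = 5.0 cmH2O·s/L.
C = Vt/(Pplat − PEEP) = 636.0 / (16 − 6) = 636.0/10.0 = 63.6 mL/cmH2O.
τ = R × C = 5.0 × 0.0636 L/cmH2O = 0.318 s.
Fraction remaining = e^(−Te/τ) = e^(−0.21/0.318) = 0.5167; trapped volume = 636.0 × 0.5167 = 328.62 mL.
Additional alveolar pressure from trapping ≈ V_trapped / C = 328.62 / 63.6 = 5.167 cmH2O.

5.2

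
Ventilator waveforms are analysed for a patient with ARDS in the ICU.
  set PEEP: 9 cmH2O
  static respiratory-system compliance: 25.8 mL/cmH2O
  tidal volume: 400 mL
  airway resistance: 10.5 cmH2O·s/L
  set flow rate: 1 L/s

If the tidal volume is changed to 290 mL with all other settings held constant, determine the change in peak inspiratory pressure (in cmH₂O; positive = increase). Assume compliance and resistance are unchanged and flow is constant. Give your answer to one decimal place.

PIP = Vt/C + R·V̇ + PEEP (constant-flow equation of motion).
Only the elastic term changes: ΔPIP = ΔVt / C = (290 − 400) / 25.8 = -4.264 cmH2O.

-4.3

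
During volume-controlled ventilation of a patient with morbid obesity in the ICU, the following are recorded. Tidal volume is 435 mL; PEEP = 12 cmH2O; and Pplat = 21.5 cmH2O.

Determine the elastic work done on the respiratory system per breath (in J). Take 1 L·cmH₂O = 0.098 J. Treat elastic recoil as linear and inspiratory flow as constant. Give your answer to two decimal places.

Elastic work ≈ ½ × (Pplat − PEEP) × Vt = 0.5 × (21.5 − 12) × 0.435 L = 0.5 × 9.5 × 0.435 = 2.066 L·cmH2O.
× 0.098 J/(L·cmH2O) → 0.2025 J.

0.20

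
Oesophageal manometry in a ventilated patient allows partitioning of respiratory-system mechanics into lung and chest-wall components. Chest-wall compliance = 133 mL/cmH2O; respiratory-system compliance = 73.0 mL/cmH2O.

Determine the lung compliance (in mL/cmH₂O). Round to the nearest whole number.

1/CL = 1/Crs − 1/Ccw.
1/CL = 1/73.0 − 1/133 = 0.00618.
CL = 161.81 mL/cmH2O.

162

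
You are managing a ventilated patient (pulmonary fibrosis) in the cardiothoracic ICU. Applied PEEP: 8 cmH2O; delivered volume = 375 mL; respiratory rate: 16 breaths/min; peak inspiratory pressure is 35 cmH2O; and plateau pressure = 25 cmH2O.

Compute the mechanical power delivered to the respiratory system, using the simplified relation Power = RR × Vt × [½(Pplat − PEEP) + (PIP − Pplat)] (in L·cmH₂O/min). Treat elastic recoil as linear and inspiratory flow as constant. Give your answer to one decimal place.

Per-breath work = Vt × [½(Pplat−PEEP) + (PIP−Pplat)] = 0.375 × [0.5×17.0 + 10.0] = 0.375 × 18.5 = 6.938 L·cmH2O.
Power = 16 × 6.938 = 111.01 L·cmH2O/min.

111.0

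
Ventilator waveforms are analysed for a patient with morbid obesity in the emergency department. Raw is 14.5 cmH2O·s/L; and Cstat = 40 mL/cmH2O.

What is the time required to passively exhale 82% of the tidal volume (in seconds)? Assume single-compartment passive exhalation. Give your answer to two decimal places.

τ = R × C = 14.5 × 40 mL/cmH2O = 14.5 × 0.040 L/cmH2O = 0.58 s.
Exhaled fraction f = 1 − e^(−t/τ) → t = −τ·ln(1 − f) = −0.58·ln(0.18) = 0.9946 s.

0.99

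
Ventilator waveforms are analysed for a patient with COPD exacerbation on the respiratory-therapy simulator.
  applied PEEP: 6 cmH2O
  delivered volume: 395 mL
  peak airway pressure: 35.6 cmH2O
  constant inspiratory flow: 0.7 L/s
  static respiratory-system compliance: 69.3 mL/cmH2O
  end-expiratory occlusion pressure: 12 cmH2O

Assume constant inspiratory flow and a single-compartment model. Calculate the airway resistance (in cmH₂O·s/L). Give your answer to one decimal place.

Total PEEP = 12 cmH2O (set 6 + intrinsic 6); this is the baseline alveolar pressure.
Equation of motion (constant flow): PIP = Vt/C + R·V̇ + PEEP.
R·V̇ = PIP − Vt/C − PEEP = 35.6 − 395/69.3 − 12 = 35.6 − 5.7 − 12 = 17.9 cmH2O.
R = 17.9 / 0.7 = 25.571 cmH2O·s/L.

25.6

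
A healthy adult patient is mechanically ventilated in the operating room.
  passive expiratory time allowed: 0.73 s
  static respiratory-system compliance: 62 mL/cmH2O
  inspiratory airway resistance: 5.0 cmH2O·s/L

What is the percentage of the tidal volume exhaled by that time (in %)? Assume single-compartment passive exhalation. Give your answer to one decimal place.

τ = R × C = 5.0 × 62 mL/cmH2O = 5.0 × 0.062 L/cmH2O = 0.31 s.
Passive exhalation: V(t)/V₀ = e^(−t/τ) = e^(−0.73/0.31) = 0.09491.
Fraction exhaled = 1 − 0.09491 = 0.9051 → 90.51%.

90.5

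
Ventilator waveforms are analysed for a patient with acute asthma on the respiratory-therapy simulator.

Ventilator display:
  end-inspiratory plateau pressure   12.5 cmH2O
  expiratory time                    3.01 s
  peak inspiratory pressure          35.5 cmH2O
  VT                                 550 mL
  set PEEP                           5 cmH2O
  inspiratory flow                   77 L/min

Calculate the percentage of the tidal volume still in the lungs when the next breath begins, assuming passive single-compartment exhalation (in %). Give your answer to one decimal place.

Flow: 77 L/min ÷ 60 = 1.2833 L/s.
R = (PIP − Pplat)/V̇ = (35.5 − 12.5) / 1.2833 = 23.0/1.2833 = 17.923 cmH2O·s/L.
C = Vt/(Pplat − PEEP) = 550.0 / (12.5 − 5) = 550.0/7.5 = 73.333 mL/cmH2O.
τ = R × C = 17.923 × 0.07333 L/cmH2O = 1.314 s.
Fraction remaining at end-expiration = e^(−Te/τ) = e^(−3.01/1.314) = 0.1012 → 10.12%.

10.1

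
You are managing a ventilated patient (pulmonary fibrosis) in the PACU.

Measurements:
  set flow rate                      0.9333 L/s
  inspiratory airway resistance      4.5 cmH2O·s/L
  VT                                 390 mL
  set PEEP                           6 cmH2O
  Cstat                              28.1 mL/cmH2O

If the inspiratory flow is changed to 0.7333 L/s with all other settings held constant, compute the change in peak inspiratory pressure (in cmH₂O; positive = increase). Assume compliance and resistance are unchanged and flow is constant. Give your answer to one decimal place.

-0.9

PIP = Vt/C + R·V̇ + PEEP (constant-flow equation of motion).
Only the resistive term changes: ΔPIP = R × ΔV̇ = 4.5 × (0.7333 − 0.9333) = 4.5 × -0.2 = -0.9 cmH2O.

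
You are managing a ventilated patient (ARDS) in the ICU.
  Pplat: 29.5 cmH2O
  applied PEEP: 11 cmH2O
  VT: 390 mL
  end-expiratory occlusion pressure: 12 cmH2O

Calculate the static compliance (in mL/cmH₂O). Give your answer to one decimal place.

End-expiratory occlusion gives total PEEP = 12 cmH2O (intrinsic PEEP = 12 − 11 = 1). Use total PEEP for the elastic gradient.
Cstat = Vt / (Pplat − PEEPtotal) = 390 / (29.5 − 12) = 390 / 17.5 = 22.286 mL/cmH2O.

22.3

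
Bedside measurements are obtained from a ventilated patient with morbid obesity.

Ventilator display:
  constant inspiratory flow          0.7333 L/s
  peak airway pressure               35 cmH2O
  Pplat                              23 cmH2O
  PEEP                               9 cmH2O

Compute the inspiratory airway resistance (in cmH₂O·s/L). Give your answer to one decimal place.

Raw = (PIP − Pplat) / flow = (35 − 23) / 0.7333 = 12.0 / 0.7333 = 16.364 cmH2O·s/L.

16.4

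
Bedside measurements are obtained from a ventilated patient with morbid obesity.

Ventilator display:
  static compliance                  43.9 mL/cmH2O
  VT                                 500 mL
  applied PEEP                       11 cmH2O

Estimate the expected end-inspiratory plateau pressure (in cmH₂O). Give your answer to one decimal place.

22.4

Pplat = PEEP + Vt / Cstat = 11 + 500 / 43.9 = 11 + 11.39 = 22.39 cmH2O.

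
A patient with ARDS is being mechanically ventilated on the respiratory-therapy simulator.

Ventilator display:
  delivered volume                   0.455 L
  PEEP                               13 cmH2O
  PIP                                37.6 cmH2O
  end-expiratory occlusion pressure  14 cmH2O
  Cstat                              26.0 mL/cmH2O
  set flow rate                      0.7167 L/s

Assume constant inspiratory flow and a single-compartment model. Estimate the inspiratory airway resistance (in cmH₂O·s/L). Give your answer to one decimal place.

8.5

Total PEEP = 14 cmH2O (set 13 + intrinsic 1); this is the baseline alveolar pressure.
Equation of motion (constant flow): PIP = Vt/C + R·V̇ + PEEP.
R·V̇ = PIP − Vt/C − PEEP = 37.6 − 455/26.0 − 14 = 37.6 − 17.5 − 14 = 6.1 cmH2O.
R = 6.1 / 0.7167 = 8.511 cmH2O·s/L.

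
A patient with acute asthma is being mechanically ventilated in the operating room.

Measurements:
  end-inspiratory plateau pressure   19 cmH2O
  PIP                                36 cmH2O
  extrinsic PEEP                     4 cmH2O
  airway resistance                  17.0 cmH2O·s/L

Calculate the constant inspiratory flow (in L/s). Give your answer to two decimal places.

1.00

flow = (PIP − Pplat) / Raw = 17.0 / 17.0 = 1.0 L/s.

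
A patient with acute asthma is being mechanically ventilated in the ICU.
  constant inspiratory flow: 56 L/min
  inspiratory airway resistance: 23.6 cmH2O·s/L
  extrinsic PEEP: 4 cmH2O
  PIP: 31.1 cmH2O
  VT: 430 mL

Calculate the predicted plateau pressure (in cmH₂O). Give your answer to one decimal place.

9.1

Flow: 56 L/min ÷ 60 = 0.9333 L/s.
Pplat = PIP − Raw × flow = 31.1 − 23.6 × 0.9333 = 31.1 − 22.026 = 9.074 cmH2O.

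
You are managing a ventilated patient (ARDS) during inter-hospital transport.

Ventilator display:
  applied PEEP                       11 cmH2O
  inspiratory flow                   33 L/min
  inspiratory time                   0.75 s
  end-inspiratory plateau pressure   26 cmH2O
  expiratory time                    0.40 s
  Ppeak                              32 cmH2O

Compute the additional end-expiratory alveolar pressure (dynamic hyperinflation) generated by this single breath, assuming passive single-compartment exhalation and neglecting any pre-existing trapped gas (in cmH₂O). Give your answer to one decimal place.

Flow: 33 L/min ÷ 60 = 0.55 L/s.
Vt = flow × Ti = 0.55 L/s × 0.75 s × 1000 mL/L = 412.5 mL.
R = (PIP − Pplat)/V̇ = (32 − 26) / 0.55 = 6.0/0.55 = 10.909 cmH2O·s/L.
C = Vt/(Pplat − PEEP) = 412.5 / (26 − 11) = 412.5/15.0 = 27.5 mL/cmH2O.
τ = R × C = 10.909 × 0.0275 L/cmH2O = 0.3 s.
Fraction remaining = e^(−Te/τ) = e^(−0.40/0.3) = 0.2636; trapped volume = 412.5 × 0.2636 = 108.74 mL.
Additional alveolar pressure from trapping ≈ V_trapped / C = 108.74 / 27.5 = 3.954 cmH2O.

4.0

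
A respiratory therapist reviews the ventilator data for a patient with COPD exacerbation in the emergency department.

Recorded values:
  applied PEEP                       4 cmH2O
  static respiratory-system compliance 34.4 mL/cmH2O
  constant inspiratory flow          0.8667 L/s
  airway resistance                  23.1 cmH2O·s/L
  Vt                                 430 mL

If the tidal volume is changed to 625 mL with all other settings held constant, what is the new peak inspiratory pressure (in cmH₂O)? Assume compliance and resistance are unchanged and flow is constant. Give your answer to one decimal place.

PIP = Vt/C + R·V̇ + PEEP (constant-flow equation of motion).
Only the elastic term changes: ΔPIP = ΔVt / C = (625 − 430) / 34.4 = 5.669 cmH2O.
Original PIP = 430/34.4 + 23.1×0.8667 + 4 = 36.521 cmH2O; new PIP = 36.521 + (5.669) = 42.19 cmH2O.

42.2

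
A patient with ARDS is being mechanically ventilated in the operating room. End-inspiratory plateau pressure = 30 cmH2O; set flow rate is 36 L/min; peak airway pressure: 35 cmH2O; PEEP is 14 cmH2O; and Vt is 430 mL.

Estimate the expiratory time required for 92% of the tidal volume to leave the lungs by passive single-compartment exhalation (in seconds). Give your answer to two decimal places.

Flow: 36 L/min ÷ 60 = 0.6 L/s.
R = (PIP − Pplat)/V̇ = (35 − 30) / 0.6 = 5.0/0.6 = 8.333 cmH2O·s/L.
C = Vt/(Pplat − PEEP) = 430.0 / (30 − 14) = 430.0/16.0 = 26.875 mL/cmH2O.
τ = R × C = 8.333 × 0.02688 L/cmH2O = 0.224 s.
t = −τ·ln(1 − 0.92) = −0.224·ln(0.08) = 0.5658 s.

0.57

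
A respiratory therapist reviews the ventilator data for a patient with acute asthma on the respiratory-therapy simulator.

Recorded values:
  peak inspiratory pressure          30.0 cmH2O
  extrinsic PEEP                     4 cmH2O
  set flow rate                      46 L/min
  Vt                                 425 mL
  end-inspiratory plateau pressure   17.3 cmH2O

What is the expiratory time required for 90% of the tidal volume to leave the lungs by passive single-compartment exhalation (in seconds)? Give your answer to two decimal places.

Flow: 46 L/min ÷ 60 = 0.7667 L/s.
R = (PIP − Pplat)/V̇ = (30.0 − 17.3) / 0.7667 = 12.7/0.7667 = 16.564 cmH2O·s/L.
C = Vt/(Pplat − PEEP) = 425.0 / (17.3 − 4) = 425.0/13.3 = 31.955 mL/cmH2O.
τ = R × C = 16.564 × 0.03196 L/cmH2O = 0.5294 s.
t = −τ·ln(1 − 0.90) = −0.5294·ln(0.1) = 1.219 s.

1.22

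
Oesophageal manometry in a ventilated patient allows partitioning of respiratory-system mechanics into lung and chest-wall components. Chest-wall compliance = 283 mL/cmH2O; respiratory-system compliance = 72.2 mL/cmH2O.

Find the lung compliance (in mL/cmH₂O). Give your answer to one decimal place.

96.9

1/CL = 1/Crs − 1/Ccw.
1/CL = 1/72.2 − 1/283 = 0.01032.
CL = 96.899 mL/cmH2O.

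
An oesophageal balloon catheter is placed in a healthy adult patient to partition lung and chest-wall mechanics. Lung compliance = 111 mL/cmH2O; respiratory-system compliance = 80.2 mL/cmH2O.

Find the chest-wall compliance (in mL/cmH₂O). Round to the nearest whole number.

289

1/Ccw = 1/Crs − 1/CL.
1/Ccw = 1/80.2 − 1/111 = 0.00346.
Ccw = 289.02 mL/cmH2O.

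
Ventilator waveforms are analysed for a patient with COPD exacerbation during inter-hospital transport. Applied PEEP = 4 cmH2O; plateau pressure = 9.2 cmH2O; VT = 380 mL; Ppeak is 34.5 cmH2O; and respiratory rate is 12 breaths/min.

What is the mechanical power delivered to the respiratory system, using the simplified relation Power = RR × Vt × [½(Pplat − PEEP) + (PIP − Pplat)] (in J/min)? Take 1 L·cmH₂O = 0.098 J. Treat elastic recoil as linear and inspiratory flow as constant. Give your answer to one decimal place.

12.5

Per-breath work = Vt × [½(Pplat−PEEP) + (PIP−Pplat)] = 0.380 × [0.5×5.2 + 25.3] = 0.380 × 27.9 = 10.602 L·cmH2O.
Power = 12 × 10.602 = 127.22 L·cmH2O/min.
× 0.098 J/(L·cmH2O) → 12.468 J/min.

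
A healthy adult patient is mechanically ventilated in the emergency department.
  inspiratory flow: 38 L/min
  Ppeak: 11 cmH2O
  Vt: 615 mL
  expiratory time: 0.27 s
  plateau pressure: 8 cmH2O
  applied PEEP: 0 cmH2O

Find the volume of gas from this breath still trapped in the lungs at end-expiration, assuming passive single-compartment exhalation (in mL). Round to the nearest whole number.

293

Flow: 38 L/min ÷ 60 = 0.6333 L/s.
R = (PIP − Pplat)/V̇ = (11 − 8) / 0.6333 = 3.0/0.6333 = 4.737 cmH2O·s/L.
C = Vt/(Pplat − PEEP) = 615.0 / (8 − 0) = 615.0/8.0 = 76.875 mL/cmH2O.
τ = R × C = 4.737 × 0.07688 L/cmH2O = 0.3642 s.
Fraction remaining = e^(−Te/τ) = e^(−0.27/0.3642) = 0.4765.
Trapped volume = 615.0 × 0.4765 = 293.05 mL.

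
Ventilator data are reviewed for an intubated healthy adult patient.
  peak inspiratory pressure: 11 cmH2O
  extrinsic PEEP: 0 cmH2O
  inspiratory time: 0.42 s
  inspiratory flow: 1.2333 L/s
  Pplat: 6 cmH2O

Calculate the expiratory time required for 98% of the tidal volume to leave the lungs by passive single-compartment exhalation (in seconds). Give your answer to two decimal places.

1.37

Vt = flow × Ti = 1.2333 L/s × 0.42 s × 1000 mL/L = 517.99 mL.
R = (PIP − Pplat)/V̇ = (11 − 6) / 1.2333 = 5.0/1.2333 = 4.054 cmH2O·s/L.
C = Vt/(Pplat − PEEP) = 517.99 / (6 − 0) = 517.99/6.0 = 86.332 mL/cmH2O.
τ = R × C = 4.054 × 0.08633 L/cmH2O = 0.35 s.
t = −τ·ln(1 − 0.98) = −0.35·ln(0.02) = 1.369 s.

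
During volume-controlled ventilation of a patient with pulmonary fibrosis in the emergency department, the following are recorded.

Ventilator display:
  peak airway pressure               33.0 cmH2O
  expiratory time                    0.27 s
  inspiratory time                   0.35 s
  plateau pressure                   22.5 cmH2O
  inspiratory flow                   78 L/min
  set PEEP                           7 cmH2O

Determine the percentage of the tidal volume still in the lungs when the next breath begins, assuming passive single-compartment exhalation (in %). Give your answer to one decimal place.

32.0

Flow: 78 L/min ÷ 60 = 1.3 L/s.
Vt = flow × Ti = 1.3 L/s × 0.35 s × 1000 mL/L = 455.0 mL.
R = (PIP − Pplat)/V̇ = (33.0 − 22.5) / 1.3 = 10.5/1.3 = 8.077 cmH2O·s/L.
C = Vt/(Pplat − PEEP) = 455.0 / (22.5 − 7) = 455.0/15.5 = 29.355 mL/cmH2O.
τ = R × C = 8.077 × 0.02936 L/cmH2O = 0.2371 s.
Fraction remaining at end-expiration = e^(−Te/τ) = e^(−0.27/0.2371) = 0.3202 → 32.02%.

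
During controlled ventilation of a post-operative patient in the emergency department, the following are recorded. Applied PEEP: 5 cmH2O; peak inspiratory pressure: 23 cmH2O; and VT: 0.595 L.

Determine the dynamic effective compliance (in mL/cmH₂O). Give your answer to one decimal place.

Dynamic compliance = Vt / (PIP − PEEP) = 595 / (23 − 5) = 595 / 18.0 = 33.056 mL/cmH2O.

33.1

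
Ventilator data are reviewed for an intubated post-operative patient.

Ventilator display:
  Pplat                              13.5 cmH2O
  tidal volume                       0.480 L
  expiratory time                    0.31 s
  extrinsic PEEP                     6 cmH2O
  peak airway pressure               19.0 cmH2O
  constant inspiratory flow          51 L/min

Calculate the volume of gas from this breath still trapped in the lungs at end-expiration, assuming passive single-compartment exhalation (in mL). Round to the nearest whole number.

227

Flow: 51 L/min ÷ 60 = 0.85 L/s.
R = (PIP − Pplat)/V̇ = (19.0 − 13.5) / 0.85 = 5.5/0.85 = 6.471 cmH2O·s/L.
C = Vt/(Pplat − PEEP) = 480.0 / (13.5 − 6) = 480.0/7.5 = 64.0 mL/cmH2O.
τ = R × C = 6.471 × 0.064 L/cmH2O = 0.4141 s.
Fraction remaining = e^(−Te/τ) = e^(−0.31/0.4141) = 0.473.
Trapped volume = 480.0 × 0.473 = 227.04 mL.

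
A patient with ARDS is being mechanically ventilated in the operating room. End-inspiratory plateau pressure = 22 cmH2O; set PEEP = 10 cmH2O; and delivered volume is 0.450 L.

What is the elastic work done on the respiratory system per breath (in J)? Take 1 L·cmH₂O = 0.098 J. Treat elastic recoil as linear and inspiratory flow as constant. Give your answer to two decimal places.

Elastic work ≈ ½ × (Pplat − PEEP) × Vt = 0.5 × (22 − 10) × 0.450 L = 0.5 × 12.0 × 0.450 = 2.7 L·cmH2O.
× 0.098 J/(L·cmH2O) → 0.2646 J.

0.26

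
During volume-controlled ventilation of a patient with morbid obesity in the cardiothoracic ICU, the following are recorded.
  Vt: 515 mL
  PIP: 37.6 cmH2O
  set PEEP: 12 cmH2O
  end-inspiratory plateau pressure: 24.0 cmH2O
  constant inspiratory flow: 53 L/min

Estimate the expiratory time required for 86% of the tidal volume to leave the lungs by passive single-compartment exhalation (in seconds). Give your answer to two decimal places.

Flow: 53 L/min ÷ 60 = 0.8833 L/s.
R = (PIP − Pplat)/V̇ = (37.6 − 24.0) / 0.8833 = 13.6/0.8833 = 15.397 cmH2O·s/L.
C = Vt/(Pplat − PEEP) = 515.0 / (24.0 − 12) = 515.0/12.0 = 42.917 mL/cmH2O.
τ = R × C = 15.397 × 0.04292 L/cmH2O = 0.6608 s.
t = −τ·ln(1 − 0.86) = −0.6608·ln(0.14) = 1.299 s.

1.30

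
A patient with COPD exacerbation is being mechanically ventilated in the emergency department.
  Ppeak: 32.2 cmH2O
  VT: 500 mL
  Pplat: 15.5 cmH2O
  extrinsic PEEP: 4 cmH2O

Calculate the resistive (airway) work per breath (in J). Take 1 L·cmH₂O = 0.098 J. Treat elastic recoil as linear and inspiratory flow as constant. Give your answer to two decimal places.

0.82

With constant inspiratory flow the resistive pressure is constant at PIP − Pplat = 32.2 − 15.5 = 16.7 cmH2O, so resistive work = 16.7 × 0.500 = 8.35 L·cmH2O.
× 0.098 J/(L·cmH2O) → 0.8183 J.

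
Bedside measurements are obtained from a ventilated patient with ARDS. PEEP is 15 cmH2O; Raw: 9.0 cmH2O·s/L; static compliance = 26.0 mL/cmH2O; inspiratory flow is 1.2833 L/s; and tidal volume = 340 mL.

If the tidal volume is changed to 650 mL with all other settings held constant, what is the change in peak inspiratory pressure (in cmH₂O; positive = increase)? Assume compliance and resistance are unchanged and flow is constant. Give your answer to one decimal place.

11.9

PIP = Vt/C + R·V̇ + PEEP (constant-flow equation of motion).
Only the elastic term changes: ΔPIP = ΔVt / C = (650 − 340) / 26.0 = 11.923 cmH2O.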